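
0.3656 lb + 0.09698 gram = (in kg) 0.1659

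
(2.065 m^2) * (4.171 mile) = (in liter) 1.386e+07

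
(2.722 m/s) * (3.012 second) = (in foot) 26.9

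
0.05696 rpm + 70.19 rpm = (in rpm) 70.25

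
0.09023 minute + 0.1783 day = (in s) 1.541e+04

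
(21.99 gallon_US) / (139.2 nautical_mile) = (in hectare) 3.229e-11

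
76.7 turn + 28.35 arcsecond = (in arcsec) 9.94e+07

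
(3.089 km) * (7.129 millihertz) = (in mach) 0.06467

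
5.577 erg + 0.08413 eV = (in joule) 5.577e-07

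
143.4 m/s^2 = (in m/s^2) 143.4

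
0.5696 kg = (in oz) 20.09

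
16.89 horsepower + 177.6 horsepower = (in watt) 1.45e+05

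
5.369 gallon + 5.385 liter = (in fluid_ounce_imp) 904.8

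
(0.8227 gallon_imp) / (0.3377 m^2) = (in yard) 0.01211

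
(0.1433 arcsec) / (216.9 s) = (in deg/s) 1.835e-07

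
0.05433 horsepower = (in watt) 40.51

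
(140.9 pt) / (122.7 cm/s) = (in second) 0.04051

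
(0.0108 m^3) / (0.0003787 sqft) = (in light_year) 3.245e-14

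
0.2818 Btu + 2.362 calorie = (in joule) 307.2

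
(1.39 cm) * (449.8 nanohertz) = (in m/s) 6.252e-09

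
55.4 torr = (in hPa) 73.86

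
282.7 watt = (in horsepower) 0.3791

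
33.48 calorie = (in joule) 140.1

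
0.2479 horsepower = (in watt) 184.9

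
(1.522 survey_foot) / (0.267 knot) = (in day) 3.909e-05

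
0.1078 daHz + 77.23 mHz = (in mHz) 1155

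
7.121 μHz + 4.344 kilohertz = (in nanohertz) 4.344e+12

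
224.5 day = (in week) 32.07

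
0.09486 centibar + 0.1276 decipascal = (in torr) 0.7116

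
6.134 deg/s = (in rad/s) 0.1071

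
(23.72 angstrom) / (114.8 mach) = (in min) 1.011e-15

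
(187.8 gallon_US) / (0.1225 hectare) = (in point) 1.645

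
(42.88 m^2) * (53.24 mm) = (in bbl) 14.36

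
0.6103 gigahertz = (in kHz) 6.103e+05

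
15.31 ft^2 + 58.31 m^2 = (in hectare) 0.005973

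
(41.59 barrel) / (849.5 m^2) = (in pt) 22.06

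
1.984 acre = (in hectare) 0.8029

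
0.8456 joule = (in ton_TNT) 2.021e-10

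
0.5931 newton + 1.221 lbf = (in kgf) 0.6143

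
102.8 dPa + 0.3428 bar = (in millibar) 342.9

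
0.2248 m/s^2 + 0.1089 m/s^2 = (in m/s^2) 0.3337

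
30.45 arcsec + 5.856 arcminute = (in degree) 0.1061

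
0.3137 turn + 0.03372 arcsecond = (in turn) 0.3137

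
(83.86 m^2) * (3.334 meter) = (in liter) 2.796e+05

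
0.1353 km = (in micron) 1.353e+08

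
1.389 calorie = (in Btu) 0.005508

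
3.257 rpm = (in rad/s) 0.3411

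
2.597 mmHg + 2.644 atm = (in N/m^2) 2.682e+05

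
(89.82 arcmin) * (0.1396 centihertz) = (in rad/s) 3.647e-05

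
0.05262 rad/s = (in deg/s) 3.015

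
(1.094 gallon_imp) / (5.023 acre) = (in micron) 0.2447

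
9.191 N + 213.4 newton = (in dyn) 2.226e+07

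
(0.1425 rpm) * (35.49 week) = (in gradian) 2.039e+07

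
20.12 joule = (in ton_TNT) 4.809e-09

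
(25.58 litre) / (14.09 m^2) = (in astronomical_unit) 1.214e-14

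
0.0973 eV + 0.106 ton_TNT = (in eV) 2.768e+27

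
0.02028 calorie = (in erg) 8.485e+05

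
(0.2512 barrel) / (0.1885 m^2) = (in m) 0.2119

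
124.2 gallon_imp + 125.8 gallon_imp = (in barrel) 7.149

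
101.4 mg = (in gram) 0.1014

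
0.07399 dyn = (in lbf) 1.663e-07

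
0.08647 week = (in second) 5.23e+04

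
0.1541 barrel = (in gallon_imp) 5.389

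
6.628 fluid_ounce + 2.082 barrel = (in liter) 331.2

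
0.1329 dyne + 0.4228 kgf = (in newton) 4.146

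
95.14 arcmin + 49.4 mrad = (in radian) 0.07708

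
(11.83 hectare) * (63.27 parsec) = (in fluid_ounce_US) 7.81e+27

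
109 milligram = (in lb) 0.0002403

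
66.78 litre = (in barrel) 0.42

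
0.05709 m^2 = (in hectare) 5.709e-06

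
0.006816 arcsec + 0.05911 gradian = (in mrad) 0.9285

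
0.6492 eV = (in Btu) 9.859e-23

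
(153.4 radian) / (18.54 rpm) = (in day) 0.0009145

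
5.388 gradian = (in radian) 0.08463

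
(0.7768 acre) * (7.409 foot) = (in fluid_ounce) 2.4e+08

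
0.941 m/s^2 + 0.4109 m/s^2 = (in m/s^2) 1.352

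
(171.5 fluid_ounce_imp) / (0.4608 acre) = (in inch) 0.0001029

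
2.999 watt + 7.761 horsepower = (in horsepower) 7.765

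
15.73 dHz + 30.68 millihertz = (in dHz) 16.04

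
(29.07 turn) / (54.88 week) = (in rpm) 5.255e-05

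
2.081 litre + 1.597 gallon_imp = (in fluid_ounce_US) 315.9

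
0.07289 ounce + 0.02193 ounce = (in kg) 0.002688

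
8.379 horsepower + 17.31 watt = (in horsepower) 8.402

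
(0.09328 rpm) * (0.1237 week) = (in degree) 4.187e+04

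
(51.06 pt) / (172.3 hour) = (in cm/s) 2.904e-06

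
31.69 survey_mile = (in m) 5.1e+04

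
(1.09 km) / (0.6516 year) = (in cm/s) 0.005304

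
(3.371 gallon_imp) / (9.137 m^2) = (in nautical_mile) 9.056e-07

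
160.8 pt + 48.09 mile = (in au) 5.173e-07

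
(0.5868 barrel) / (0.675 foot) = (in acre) 0.0001121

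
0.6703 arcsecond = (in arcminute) 0.01117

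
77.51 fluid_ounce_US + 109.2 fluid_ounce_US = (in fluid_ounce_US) 186.7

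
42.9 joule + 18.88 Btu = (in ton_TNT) 4.771e-06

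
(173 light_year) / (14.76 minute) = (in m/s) 1.848e+15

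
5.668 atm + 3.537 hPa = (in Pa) 5.747e+05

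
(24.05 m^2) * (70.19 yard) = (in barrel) 9709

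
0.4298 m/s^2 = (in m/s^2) 0.4298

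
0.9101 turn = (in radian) 5.718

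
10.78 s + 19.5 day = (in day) 19.5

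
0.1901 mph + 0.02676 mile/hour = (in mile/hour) 0.2169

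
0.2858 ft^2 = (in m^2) 0.02655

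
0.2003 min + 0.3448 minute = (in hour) 0.009085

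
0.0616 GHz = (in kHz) 6.16e+04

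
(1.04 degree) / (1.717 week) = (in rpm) 1.669e-07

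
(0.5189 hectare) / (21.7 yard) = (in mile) 0.1625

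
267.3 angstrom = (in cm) 2.673e-06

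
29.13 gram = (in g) 29.13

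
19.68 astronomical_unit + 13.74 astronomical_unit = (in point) 1.417e+16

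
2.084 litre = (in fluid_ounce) 70.47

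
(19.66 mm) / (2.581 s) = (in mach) 2.237e-05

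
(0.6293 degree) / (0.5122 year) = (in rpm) 6.493e-09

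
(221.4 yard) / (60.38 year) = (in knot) 2.067e-07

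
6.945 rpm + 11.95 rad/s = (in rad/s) 12.68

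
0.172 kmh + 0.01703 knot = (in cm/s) 5.654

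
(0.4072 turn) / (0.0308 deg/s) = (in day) 0.05509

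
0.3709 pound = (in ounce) 5.934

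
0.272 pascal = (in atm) 2.684e-06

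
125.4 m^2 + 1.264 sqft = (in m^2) 125.5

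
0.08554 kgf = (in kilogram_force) 0.08554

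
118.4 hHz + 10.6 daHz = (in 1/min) 7.168e+05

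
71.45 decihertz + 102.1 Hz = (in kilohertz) 0.1092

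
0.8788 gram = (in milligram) 878.8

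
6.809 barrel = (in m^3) 1.083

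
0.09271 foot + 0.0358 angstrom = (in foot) 0.09271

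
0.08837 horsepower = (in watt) 65.9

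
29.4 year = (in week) 1533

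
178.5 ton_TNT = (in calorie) 1.785e+11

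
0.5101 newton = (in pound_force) 0.1147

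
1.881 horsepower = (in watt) 1403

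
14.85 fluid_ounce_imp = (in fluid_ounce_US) 14.27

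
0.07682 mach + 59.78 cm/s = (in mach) 0.07858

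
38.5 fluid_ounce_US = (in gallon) 0.3008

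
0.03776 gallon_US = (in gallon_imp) 0.03144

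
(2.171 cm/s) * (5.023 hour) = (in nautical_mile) 0.212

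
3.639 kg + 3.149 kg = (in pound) 14.96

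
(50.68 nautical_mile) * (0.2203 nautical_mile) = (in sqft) 4.122e+08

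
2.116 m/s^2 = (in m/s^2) 2.116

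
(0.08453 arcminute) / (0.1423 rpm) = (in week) 2.728e-09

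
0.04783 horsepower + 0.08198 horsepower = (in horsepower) 0.1298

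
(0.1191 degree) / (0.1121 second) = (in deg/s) 1.062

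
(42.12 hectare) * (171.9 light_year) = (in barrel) 4.309e+24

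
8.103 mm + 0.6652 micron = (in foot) 0.02659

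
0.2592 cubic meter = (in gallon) 68.47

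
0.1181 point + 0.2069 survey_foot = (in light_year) 6.67e-18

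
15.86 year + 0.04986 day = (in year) 15.86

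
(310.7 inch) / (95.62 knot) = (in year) 5.087e-09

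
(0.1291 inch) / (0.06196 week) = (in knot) 1.701e-07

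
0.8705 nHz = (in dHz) 8.705e-09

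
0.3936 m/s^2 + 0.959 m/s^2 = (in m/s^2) 1.353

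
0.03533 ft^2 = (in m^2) 0.003282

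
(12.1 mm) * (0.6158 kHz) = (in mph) 16.67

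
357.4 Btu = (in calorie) 9.012e+04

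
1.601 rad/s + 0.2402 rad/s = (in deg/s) 105.5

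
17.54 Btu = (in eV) 1.155e+23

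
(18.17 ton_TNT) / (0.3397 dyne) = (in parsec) 0.7253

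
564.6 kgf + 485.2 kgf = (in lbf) 2314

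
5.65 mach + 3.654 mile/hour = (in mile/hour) 4307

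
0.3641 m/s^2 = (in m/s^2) 0.3641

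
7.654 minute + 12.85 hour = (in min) 778.7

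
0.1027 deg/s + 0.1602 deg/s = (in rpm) 0.04382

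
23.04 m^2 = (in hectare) 0.002304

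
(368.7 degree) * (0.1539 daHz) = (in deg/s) 567.4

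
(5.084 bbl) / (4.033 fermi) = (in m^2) 2.004e+14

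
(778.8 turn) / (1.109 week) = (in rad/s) 0.007296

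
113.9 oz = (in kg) 3.229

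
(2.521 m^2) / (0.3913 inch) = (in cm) 2.536e+04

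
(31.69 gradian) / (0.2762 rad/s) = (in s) 1.802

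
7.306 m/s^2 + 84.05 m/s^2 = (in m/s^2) 91.36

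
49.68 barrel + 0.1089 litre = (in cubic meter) 7.899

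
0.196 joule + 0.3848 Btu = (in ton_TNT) 9.708e-08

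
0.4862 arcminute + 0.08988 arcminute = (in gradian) 0.01067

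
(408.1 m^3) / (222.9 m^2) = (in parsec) 5.933e-17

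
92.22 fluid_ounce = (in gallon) 0.7205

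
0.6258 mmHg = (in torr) 0.6258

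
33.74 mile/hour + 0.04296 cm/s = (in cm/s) 1508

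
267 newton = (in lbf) 60.02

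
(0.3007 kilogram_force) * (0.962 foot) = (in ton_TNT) 2.067e-10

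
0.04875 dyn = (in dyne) 0.04875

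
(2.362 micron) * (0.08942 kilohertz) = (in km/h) 0.0007604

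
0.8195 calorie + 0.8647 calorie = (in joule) 7.047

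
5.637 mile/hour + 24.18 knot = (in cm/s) 1496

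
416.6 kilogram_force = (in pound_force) 918.4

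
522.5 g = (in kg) 0.5225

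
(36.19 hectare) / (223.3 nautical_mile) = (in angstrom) 8.751e+09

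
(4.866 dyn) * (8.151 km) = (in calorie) 0.0948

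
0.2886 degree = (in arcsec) 1039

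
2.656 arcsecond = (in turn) 2.049e-06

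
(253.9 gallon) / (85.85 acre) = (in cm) 0.0002766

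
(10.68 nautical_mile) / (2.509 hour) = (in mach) 0.006431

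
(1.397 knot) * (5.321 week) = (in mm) 2.313e+09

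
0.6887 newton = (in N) 0.6887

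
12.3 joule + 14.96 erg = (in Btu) 0.01166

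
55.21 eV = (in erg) 8.846e-11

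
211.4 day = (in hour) 5074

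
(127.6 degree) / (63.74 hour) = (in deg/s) 0.0005561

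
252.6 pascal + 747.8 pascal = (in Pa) 1000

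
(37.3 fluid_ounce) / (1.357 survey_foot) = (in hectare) 2.667e-07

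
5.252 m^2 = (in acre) 0.001298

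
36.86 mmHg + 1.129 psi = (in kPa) 12.7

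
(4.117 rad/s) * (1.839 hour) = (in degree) 1.562e+06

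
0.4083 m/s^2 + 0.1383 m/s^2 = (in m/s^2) 0.5466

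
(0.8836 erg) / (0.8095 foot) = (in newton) 3.581e-07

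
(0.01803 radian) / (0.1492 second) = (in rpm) 1.154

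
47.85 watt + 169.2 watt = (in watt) 217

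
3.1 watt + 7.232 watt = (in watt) 10.33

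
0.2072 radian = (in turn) 0.03298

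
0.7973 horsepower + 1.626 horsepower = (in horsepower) 2.423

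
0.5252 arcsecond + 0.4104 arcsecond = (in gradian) 0.0002888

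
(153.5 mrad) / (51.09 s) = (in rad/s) 0.003005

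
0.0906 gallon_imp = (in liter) 0.4119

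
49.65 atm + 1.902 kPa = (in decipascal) 5.033e+07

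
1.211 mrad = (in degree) 0.06939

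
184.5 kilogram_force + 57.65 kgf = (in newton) 2375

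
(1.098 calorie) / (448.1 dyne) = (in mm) 1.025e+06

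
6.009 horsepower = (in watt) 4481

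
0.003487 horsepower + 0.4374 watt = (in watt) 3.038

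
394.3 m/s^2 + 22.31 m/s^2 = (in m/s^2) 416.6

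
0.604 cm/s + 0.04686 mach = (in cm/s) 1596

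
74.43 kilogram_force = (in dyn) 7.299e+07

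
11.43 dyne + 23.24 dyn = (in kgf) 3.535e-05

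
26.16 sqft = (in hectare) 0.000243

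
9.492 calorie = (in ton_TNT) 9.492e-09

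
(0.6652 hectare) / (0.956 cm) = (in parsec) 2.255e-11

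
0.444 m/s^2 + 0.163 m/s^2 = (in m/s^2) 0.607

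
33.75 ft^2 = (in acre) 0.0007748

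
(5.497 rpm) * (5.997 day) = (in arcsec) 6.152e+10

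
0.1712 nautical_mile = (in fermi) 3.171e+17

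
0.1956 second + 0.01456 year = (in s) 4.592e+05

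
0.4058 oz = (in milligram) 1.15e+04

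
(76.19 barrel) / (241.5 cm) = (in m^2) 5.016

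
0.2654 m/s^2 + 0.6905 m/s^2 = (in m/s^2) 0.9559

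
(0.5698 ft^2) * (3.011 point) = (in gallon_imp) 0.01237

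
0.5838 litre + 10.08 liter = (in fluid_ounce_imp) 375.3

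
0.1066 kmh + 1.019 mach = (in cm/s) 3.47e+04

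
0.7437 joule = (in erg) 7.437e+06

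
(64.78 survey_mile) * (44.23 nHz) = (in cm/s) 0.4611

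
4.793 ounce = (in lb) 0.2996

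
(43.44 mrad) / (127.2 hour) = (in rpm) 9.059e-07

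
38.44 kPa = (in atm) 0.3794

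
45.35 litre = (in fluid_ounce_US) 1533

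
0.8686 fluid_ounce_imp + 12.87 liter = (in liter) 12.89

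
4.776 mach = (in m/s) 1626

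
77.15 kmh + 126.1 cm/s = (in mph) 50.76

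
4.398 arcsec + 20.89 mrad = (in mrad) 20.91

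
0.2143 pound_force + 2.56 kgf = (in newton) 26.06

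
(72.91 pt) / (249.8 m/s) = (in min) 1.716e-06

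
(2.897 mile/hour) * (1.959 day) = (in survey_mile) 136.2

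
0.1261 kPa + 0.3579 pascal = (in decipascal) 1265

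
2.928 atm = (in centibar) 296.7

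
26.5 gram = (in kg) 0.0265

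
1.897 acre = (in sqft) 8.263e+04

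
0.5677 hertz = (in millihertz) 567.7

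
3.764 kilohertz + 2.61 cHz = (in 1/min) 2.258e+05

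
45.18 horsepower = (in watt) 3.369e+04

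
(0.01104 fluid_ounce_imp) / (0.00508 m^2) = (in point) 0.175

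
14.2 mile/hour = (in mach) 0.01864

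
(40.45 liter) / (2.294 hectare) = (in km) 1.763e-09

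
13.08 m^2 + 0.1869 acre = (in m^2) 769.4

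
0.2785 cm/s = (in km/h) 0.01003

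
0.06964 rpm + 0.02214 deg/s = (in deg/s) 0.44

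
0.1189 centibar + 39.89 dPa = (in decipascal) 1229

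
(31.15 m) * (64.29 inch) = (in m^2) 50.87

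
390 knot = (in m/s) 200.6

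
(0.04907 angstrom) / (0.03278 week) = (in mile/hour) 5.537e-16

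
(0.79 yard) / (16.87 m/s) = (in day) 4.956e-07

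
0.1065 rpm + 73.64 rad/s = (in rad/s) 73.65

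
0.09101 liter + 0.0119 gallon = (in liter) 0.1361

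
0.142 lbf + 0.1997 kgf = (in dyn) 2.59e+05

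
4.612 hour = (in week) 0.02745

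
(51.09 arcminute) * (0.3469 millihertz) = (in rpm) 4.923e-05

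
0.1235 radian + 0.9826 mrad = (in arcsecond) 2.568e+04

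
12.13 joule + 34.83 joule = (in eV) 2.931e+20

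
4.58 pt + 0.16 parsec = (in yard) 5.399e+15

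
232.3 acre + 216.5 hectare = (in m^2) 3.105e+06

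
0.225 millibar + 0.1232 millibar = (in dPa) 348.2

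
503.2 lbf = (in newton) 2238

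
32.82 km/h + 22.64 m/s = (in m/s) 31.76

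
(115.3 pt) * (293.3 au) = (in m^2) 1.785e+12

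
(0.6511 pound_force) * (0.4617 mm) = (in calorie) 0.0003196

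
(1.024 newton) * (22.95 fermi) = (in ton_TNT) 5.617e-24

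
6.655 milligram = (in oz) 0.0002347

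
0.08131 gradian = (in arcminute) 4.391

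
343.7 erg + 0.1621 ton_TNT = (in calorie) 1.621e+08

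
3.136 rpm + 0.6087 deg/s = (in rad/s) 0.339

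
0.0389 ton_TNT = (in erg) 1.628e+15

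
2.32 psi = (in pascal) 1.6e+04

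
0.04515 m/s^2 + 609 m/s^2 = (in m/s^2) 609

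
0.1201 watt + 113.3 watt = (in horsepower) 0.1521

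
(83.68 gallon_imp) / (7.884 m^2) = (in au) 3.225e-13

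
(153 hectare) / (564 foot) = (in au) 5.949e-08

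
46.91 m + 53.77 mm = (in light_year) 4.964e-15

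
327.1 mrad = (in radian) 0.3271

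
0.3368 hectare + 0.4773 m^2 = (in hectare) 0.3368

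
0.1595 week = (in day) 1.117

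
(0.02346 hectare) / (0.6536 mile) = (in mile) 0.0001386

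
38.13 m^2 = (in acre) 0.009422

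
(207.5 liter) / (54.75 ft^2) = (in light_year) 4.312e-18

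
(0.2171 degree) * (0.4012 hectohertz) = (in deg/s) 8.71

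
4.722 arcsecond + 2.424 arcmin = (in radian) 0.000728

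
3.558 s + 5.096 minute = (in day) 0.00358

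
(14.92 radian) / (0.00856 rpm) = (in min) 277.4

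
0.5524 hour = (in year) 6.306e-05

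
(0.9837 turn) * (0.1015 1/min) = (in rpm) 0.09985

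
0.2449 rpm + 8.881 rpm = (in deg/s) 54.76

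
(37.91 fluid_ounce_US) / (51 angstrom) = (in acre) 54.32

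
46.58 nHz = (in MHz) 4.658e-14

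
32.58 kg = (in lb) 71.83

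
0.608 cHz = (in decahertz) 0.000608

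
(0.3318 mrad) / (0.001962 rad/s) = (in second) 0.1691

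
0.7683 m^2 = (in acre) 0.0001899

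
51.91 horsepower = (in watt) 3.871e+04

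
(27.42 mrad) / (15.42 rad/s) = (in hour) 4.939e-07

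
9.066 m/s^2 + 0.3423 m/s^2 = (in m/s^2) 9.408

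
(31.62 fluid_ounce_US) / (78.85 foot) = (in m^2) 3.891e-05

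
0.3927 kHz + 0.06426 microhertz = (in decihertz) 3927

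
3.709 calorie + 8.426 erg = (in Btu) 0.01471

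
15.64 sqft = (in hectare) 0.0001453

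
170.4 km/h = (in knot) 92.01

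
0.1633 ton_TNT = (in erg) 6.832e+15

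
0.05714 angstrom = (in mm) 5.714e-09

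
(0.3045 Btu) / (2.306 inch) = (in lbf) 1233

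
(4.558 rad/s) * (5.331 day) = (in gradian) 1.337e+08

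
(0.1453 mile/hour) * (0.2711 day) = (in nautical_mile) 0.8215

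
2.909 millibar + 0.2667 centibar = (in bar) 0.005576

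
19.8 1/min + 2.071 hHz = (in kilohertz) 0.2074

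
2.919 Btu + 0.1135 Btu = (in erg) 3.199e+10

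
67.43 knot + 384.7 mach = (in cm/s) 1.31e+07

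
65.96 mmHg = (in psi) 1.275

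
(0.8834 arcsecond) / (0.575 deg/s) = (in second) 0.0004268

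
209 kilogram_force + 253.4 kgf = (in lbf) 1019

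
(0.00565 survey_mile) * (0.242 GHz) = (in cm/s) 2.2e+11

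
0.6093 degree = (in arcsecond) 2193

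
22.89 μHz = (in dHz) 0.0002289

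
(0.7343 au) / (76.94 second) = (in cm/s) 1.428e+11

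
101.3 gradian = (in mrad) 1591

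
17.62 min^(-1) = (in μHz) 2.937e+05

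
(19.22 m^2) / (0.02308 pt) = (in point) 6.691e+09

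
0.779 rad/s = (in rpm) 7.439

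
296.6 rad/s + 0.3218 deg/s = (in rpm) 2832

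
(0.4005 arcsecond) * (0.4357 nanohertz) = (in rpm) 8.079e-15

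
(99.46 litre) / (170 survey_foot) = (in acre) 4.743e-07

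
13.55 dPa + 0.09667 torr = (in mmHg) 0.1068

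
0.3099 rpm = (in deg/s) 1.859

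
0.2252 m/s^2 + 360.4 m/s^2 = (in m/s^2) 360.6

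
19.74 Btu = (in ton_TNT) 4.978e-06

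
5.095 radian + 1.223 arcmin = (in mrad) 5095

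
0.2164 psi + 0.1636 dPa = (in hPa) 14.92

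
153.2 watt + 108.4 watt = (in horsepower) 0.3508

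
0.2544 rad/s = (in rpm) 2.429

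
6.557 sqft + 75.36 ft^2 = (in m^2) 7.61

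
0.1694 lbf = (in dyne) 7.535e+04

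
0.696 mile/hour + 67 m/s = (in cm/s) 6731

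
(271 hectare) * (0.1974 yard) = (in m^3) 4.892e+05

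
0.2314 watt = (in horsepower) 0.0003103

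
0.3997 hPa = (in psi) 0.005797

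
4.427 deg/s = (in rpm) 0.7378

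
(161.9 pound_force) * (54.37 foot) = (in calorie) 2852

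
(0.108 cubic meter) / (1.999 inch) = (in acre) 0.0005256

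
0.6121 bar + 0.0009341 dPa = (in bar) 0.6121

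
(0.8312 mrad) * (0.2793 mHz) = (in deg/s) 1.33e-05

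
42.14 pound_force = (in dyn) 1.874e+07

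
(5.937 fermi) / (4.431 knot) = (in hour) 7.235e-19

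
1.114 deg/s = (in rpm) 0.1857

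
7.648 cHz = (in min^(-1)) 4.589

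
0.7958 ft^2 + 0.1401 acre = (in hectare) 0.0567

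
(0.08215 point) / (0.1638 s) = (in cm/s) 0.01769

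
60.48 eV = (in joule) 9.69e-18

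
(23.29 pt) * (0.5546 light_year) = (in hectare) 4.311e+09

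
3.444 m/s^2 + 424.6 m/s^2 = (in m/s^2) 428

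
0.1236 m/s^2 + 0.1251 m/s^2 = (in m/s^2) 0.2487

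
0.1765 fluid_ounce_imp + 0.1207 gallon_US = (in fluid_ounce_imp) 16.26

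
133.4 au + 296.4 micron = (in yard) 2.182e+13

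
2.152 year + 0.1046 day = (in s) 6.787e+07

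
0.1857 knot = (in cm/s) 9.553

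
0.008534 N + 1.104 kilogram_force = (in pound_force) 2.436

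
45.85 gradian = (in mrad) 720.2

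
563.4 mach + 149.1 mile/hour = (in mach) 563.6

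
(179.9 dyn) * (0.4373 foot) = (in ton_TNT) 5.731e-14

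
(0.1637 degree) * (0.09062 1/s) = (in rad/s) 0.0002589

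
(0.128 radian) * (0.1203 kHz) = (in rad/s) 15.4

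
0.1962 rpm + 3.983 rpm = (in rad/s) 0.4376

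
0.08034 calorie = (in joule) 0.3361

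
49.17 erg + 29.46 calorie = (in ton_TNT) 2.946e-08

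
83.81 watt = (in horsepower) 0.1124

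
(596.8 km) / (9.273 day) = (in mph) 1.666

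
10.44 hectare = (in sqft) 1.124e+06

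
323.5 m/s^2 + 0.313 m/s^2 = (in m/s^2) 323.8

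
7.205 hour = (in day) 0.3002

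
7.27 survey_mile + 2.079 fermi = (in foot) 3.839e+04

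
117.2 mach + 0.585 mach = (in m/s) 4.011e+04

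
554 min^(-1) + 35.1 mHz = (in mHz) 9268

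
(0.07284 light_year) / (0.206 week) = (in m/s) 5.531e+09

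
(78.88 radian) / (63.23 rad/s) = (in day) 1.444e-05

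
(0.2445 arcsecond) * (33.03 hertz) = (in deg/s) 0.002243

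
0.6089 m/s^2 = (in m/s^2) 0.6089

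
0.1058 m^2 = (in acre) 2.614e-05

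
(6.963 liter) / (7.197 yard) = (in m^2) 0.001058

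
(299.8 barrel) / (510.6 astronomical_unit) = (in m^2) 6.24e-13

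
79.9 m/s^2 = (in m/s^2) 79.9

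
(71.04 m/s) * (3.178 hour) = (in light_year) 8.591e-11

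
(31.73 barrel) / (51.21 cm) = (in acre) 0.002434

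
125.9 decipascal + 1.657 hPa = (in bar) 0.001783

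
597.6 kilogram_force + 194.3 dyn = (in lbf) 1317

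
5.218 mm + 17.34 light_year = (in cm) 1.64e+19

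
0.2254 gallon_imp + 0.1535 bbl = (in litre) 25.43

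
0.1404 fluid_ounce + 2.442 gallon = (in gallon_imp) 2.034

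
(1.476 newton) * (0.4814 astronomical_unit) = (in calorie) 2.541e+10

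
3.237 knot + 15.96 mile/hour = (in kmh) 31.68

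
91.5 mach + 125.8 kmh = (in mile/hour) 6.977e+04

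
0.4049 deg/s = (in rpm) 0.06748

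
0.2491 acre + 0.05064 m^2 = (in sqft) 1.085e+04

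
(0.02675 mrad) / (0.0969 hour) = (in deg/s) 4.394e-06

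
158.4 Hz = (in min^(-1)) 9504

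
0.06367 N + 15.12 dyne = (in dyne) 6382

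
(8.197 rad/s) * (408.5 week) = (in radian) 2.025e+09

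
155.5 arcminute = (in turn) 0.007199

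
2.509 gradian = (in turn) 0.006273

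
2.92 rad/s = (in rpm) 27.88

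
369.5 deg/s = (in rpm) 61.58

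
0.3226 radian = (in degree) 18.48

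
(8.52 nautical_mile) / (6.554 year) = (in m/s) 7.634e-05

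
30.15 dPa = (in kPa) 0.003015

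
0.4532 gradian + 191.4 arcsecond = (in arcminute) 27.66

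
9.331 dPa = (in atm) 9.209e-06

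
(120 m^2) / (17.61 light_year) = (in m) 7.203e-16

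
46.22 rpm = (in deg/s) 277.3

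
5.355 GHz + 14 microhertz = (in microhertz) 5.355e+15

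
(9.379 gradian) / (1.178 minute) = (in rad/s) 0.002084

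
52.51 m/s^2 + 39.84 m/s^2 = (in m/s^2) 92.35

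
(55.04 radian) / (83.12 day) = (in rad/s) 7.664e-06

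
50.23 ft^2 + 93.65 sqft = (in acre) 0.003303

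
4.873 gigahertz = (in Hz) 4.873e+09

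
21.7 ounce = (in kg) 0.6152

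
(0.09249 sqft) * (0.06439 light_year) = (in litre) 5.234e+15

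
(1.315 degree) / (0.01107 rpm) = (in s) 19.8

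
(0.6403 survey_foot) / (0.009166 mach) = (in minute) 0.001042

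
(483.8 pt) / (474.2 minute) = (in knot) 1.166e-05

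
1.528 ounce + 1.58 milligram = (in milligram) 4.332e+04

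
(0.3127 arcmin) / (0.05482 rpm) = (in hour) 4.401e-06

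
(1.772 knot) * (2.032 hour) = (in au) 4.458e-08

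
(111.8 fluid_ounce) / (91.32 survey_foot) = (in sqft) 0.001279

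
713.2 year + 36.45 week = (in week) 3.722e+04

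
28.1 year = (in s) 8.862e+08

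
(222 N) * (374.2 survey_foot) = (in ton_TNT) 6.052e-06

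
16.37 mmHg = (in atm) 0.02154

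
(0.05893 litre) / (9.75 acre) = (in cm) 1.494e-07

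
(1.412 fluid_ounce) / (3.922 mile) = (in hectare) 6.616e-13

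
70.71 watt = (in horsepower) 0.09482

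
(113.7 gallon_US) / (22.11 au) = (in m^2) 1.301e-13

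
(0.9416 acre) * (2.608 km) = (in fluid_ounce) 3.36e+11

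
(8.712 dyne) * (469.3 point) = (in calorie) 3.447e-06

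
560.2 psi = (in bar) 38.62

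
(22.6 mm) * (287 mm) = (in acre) 1.603e-06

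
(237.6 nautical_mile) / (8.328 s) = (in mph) 1.182e+05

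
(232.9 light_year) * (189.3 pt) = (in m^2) 1.471e+17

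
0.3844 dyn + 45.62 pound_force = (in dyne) 2.029e+07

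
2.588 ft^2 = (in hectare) 2.404e-05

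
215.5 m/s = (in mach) 0.6329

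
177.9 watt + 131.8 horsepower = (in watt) 9.846e+04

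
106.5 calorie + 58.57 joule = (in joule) 504.2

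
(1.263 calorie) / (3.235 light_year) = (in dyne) 1.727e-11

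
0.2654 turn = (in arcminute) 5733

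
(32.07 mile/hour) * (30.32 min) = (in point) 7.393e+07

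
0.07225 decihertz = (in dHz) 0.07225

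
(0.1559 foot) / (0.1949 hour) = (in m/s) 6.772e-05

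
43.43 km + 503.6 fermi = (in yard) 4.75e+04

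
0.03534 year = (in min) 1.857e+04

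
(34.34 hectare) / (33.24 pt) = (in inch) 1.153e+09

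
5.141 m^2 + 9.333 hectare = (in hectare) 9.334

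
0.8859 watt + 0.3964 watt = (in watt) 1.282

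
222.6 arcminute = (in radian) 0.06475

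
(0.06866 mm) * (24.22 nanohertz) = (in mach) 4.884e-15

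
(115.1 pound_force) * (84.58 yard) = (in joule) 3.96e+04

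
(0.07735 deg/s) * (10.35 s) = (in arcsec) 2882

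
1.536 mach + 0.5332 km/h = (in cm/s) 5.232e+04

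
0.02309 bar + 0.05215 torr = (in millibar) 23.16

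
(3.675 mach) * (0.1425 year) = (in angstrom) 5.623e+19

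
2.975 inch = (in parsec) 2.449e-18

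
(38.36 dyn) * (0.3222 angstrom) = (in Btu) 1.171e-17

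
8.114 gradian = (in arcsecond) 2.629e+04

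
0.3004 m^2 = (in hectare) 3.004e-05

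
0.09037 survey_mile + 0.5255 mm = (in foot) 477.2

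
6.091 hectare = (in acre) 15.05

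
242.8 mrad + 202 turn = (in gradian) 8.082e+04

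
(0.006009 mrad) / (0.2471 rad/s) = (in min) 4.053e-07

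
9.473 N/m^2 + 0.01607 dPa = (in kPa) 0.009475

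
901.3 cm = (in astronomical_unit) 6.025e-11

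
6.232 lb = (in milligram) 2.827e+06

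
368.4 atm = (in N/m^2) 3.733e+07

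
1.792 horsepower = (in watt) 1336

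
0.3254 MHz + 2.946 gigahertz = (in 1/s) 2.946e+09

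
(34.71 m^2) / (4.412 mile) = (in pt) 13.86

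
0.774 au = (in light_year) 1.224e-05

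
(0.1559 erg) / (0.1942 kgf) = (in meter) 8.186e-09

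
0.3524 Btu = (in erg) 3.718e+09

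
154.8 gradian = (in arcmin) 8359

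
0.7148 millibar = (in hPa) 0.7148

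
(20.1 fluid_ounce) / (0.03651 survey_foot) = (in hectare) 5.342e-06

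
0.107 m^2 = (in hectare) 1.07e-05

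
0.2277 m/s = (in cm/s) 22.77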